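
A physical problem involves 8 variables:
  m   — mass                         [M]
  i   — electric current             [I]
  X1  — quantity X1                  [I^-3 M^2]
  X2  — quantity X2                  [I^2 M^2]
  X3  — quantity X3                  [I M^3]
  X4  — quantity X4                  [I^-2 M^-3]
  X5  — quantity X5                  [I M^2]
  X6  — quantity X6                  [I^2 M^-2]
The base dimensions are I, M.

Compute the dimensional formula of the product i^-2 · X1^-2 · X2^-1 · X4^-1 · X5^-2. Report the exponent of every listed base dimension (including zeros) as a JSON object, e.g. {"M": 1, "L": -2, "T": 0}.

{"I": 2, "M": -7}

Write exponents as rows I,M / cols m,i,X1,X2,X3,X4,X5,X6:
  I: [ 0  1 -3  2  1 -2  1  2]
  M: [ 1  0  2  2  3 -3  2 -2]
  [I]: (-2)·1+(-2)·-3+(-1)·2+(-1)·-2+(-2)·1 = 2
  [M]: (-2)·0+(-2)·2+(-1)·2+(-1)·-3+(-2)·2 = -7
⇒ I^2 M^-7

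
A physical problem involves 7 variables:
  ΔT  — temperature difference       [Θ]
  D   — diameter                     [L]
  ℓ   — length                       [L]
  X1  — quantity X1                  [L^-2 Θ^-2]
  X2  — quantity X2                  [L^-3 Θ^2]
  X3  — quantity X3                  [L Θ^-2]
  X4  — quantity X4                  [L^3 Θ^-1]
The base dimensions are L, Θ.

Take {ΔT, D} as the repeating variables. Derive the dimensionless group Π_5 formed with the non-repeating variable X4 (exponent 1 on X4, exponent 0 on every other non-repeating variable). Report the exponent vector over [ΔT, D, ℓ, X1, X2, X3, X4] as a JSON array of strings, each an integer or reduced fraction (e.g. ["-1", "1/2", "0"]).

["1", "-3", "0", "0", "0", "0", "1"]

Dimensional matrix (L×Θ by ΔT×D×ℓ×X1×X2×X3×X4):
  L: [ 0  1  1 -2 -3  1  3]
  Θ: [ 1  0  0 -2  2 -2 -1]
RREF → pivots at {ΔT,D} ⇒ r = 2
Pivot set = {ΔT,D}, free = {ℓ,X1,X2,X3,X4}
RREF:
  r0: [   1    0    0   -2    2   -2   -1]
  r1: [   0    1    1   -2   -3    1    3]
Fix exponent of X4 at 1, ℓ at 0, X1 at 0, X2 at 0, X3 at 0; solve each RREF row for its pivot's exponent:
  r0: exp(ΔT) + (-1)·1 = 0 ⇒ exp(ΔT) = 1
  r1: exp(D) + (3)·1 = 0 ⇒ exp(D) = -3
Π_5 = ΔT · D^-3 · X4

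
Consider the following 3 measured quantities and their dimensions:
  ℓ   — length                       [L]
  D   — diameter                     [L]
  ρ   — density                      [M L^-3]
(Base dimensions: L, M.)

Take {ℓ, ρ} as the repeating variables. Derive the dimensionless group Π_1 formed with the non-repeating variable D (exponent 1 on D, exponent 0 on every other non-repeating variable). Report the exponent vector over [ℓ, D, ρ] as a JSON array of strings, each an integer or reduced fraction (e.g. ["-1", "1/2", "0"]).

["-1", "1", "0"]

Dimensional matrix (L×M by ℓ×D×ρ):
  L: [ 1  1 -3]
  M: [ 0  0  1]
Echelon form has 2 nonzero rows (pivots: ℓ,ρ)
Pivot set = {ℓ,ρ}, free = {D}
RREF:
  r0: [   1    1    0]
  r1: [   0    0    1]
Fix exponent of D at 1; solve each RREF row for its pivot's exponent:
  r0: exp(ℓ) + (1)·1 = 0 ⇒ exp(ℓ) = -1
  r1: exp(ρ) + (0)·1 = 0 ⇒ exp(ρ) = 0
Π_1 = ℓ^-1 · D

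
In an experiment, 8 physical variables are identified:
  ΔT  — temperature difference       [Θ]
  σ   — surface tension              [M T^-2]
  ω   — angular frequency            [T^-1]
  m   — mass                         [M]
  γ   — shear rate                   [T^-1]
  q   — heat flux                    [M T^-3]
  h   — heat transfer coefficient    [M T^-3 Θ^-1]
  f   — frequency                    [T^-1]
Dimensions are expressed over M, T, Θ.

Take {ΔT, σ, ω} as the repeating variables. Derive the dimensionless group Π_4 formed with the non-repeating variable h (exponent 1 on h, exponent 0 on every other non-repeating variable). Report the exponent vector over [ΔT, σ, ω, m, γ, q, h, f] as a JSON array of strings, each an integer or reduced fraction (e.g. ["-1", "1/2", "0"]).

["1", "-1", "-1", "0", "0", "0", "1", "0"]

Write exponents as rows M,T,Θ / cols ΔT,σ,ω,m,γ,q,h,f:
  M: [ 0  1  0  1  0  1  1  0]
  T: [ 0 -2 -1  0 -1 -3 -3 -1]
  Θ: [ 1  0  0  0  0  0 -1  0]
Row reduction gives pivot columns ΔT,σ,ω; rank = 3
Pivot set = {ΔT,σ,ω}, free = {m,γ,q,h,f}
RREF:
  r0: [   1    0    0    0    0    0   -1    0]
  r1: [   0    1    0    1    0    1    1    0]
  r2: [   0    0    1   -2    1    1    1    1]
Fix exponent of h at 1, m at 0, γ at 0, q at 0, f at 0; solve each RREF row for its pivot's exponent:
  r0: exp(ΔT) + (-1)·1 = 0 ⇒ exp(ΔT) = 1
  r1: exp(σ) + (1)·1 = 0 ⇒ exp(σ) = -1
  r2: exp(ω) + (1)·1 = 0 ⇒ exp(ω) = -1
Π_4 = ΔT · σ^-1 · ω^-1 · h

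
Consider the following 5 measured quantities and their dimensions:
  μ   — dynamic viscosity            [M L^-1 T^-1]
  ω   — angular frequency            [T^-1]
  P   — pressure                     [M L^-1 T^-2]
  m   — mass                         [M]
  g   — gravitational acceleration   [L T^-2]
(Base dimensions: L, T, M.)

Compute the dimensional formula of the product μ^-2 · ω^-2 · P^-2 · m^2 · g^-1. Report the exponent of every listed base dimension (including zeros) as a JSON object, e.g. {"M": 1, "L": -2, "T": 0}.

Exponent matrix [L,T,M] × [μ,ω,P,m,g]:
  L: [-1  0 -1  0  1]
  T: [-1 -1 -2  0 -2]
  M: [ 1  0  1  1  0]
  [L]: (-2)·-1+(-2)·0+(-2)·-1+(2)·0+(-1)·1 = 3
  [T]: (-2)·-1+(-2)·-1+(-2)·-2+(2)·0+(-1)·-2 = 10
  [M]: (-2)·1+(-2)·0+(-2)·1+(2)·1+(-1)·0 = -2
⇒ L^3 T^10 M^-2

{"L": 3, "T": 10, "M": -2}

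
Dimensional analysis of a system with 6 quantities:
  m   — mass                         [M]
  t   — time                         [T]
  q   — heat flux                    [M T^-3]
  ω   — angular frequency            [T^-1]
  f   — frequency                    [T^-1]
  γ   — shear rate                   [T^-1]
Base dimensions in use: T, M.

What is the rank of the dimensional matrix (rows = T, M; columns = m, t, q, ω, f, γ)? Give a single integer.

2

Write exponents as rows T,M / cols m,t,q,ω,f,γ:
  T: [ 0  1 -3 -1 -1 -1]
  M: [ 1  0  1  0  0  0]
Echelon form has 2 nonzero rows (pivots: m,t)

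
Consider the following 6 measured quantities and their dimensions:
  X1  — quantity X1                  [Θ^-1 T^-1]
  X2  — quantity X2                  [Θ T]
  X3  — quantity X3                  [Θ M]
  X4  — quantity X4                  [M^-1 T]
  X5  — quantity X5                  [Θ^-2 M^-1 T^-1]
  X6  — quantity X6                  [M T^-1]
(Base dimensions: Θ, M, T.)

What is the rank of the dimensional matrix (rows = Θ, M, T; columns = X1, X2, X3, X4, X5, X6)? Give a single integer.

Exponent matrix [Θ,M,T] × [X1,X2,X3,X4,X5,X6]:
  Θ: [-1  1  1  0 -2  0]
  M: [ 0  0  1 -1 -1  1]
  T: [-1  1  0  1 -1 -1]
RREF → pivots at {X1,X3} ⇒ r = 2

2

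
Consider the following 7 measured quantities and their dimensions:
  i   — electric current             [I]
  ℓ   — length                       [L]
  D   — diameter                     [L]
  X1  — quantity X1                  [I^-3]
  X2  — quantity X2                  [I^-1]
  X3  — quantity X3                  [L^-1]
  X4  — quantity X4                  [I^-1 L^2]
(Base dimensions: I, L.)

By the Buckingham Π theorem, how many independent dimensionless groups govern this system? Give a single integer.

5

Write exponents as rows I,L / cols i,ℓ,D,X1,X2,X3,X4:
  I: [ 1  0  0 -3 -1  0 -1]
  L: [ 0  1  1  0  0 -1  2]
Echelon form has 2 nonzero rows (pivots: i,ℓ)
n=7, r=2 ⇒ 5 dimensionless groups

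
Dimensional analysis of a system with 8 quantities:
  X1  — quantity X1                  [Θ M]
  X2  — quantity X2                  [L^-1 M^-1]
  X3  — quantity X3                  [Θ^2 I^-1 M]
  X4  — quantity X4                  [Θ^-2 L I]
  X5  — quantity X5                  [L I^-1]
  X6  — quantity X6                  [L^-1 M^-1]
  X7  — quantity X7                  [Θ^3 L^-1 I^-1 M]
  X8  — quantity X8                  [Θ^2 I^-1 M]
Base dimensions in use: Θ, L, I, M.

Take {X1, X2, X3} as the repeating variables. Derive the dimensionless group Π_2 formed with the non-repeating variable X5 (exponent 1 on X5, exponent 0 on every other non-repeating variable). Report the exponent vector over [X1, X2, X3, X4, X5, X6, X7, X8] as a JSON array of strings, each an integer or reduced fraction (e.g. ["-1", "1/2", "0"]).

Dimensional matrix (Θ×L×I×M by X1×X2×X3×X4×X5×X6×X7×X8):
  Θ: [ 1  0  2 -2  0  0  3  2]
  L: [ 0 -1  0  1  1 -1 -1  0]
  I: [ 0  0 -1  1 -1  0 -1 -1]
  M: [ 1 -1  1  0  0 -1  1  1]
RREF → pivots at {X1,X2,X3} ⇒ r = 3
Pivot set = {X1,X2,X3}, free = {X4,X5,X6,X7,X8}
RREF:
  r0: [   1    0    0    0   -2    0    1    0]
  r1: [   0    1    0   -1   -1    1    1    0]
  r2: [   0    0    1   -1    1    0    1    1]
  r3: [   0    0    0    0    0    0    0    0]
Fix exponent of X5 at 1, X4 at 0, X6 at 0, X7 at 0, X8 at 0; solve each RREF row for its pivot's exponent:
  r0: exp(X1) + (-2)·1 = 0 ⇒ exp(X1) = 2
  r1: exp(X2) + (-1)·1 = 0 ⇒ exp(X2) = 1
  r2: exp(X3) + (1)·1 = 0 ⇒ exp(X3) = -1
Π_2 = X1^2 · X2 · X3^-1 · X5

["2", "1", "-1", "0", "1", "0", "0", "0"]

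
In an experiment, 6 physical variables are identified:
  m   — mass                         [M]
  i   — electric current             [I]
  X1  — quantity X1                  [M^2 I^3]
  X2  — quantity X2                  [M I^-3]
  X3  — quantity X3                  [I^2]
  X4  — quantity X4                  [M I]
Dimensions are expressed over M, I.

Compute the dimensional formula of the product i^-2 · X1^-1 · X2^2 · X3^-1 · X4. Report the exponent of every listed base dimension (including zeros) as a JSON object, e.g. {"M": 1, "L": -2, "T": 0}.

Write exponents as rows M,I / cols m,i,X1,X2,X3,X4:
  M: [ 1  0  2  1  0  1]
  I: [ 0  1  3 -3  2  1]
  [M]: (-2)·0+(-1)·2+(2)·1+(-1)·0+(1)·1 = 1
  [I]: (-2)·1+(-1)·3+(2)·-3+(-1)·2+(1)·1 = -12
⇒ M I^-12

{"M": 1, "I": -12}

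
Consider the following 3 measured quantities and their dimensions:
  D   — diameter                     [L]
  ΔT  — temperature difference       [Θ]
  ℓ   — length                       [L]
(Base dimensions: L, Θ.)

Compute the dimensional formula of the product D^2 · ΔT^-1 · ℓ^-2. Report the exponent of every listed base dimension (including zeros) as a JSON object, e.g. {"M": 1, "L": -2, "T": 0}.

{"L": 0, "Θ": -1}

Exponent matrix [L,Θ] × [D,ΔT,ℓ]:
  L: [ 1  0  1]
  Θ: [ 0  1  0]
  [L]: (2)·1+(-1)·0+(-2)·1 = 0
  [Θ]: (2)·0+(-1)·1+(-2)·0 = -1
⇒ Θ^-1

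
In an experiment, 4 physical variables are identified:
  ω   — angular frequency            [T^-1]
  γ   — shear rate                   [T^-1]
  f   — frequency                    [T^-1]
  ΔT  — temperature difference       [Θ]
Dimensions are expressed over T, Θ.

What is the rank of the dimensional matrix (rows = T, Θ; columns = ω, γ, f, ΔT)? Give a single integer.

2

Write exponents as rows T,Θ / cols ω,γ,f,ΔT:
  T: [-1 -1 -1  0]
  Θ: [ 0  0  0  1]
RREF → pivots at {ω,ΔT} ⇒ r = 2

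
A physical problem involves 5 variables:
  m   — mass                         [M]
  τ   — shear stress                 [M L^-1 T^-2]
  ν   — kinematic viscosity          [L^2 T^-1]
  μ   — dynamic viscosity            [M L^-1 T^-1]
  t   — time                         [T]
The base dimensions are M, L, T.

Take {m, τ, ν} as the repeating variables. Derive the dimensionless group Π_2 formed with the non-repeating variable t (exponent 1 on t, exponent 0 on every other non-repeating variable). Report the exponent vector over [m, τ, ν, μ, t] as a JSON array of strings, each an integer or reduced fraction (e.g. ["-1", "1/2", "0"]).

Write exponents as rows M,L,T / cols m,τ,ν,μ,t:
  M: [ 1  1  0  1  0]
  L: [ 0 -1  2 -1  0]
  T: [ 0 -2 -1 -1  1]
Row reduction gives pivot columns m,τ,ν; rank = 3
Repeat: m,τ,ν; free: μ,t
RREF:
  r0: [   1    0    0  2/5  2/5]
  r1: [   0    1    0  3/5 -2/5]
  r2: [   0    0    1 -1/5 -1/5]
Fix exponent of t at 1, μ at 0; solve each RREF row for its pivot's exponent:
  r0: exp(m) + (2/5)·1 = 0 ⇒ exp(m) = -2/5
  r1: exp(τ) + (-2/5)·1 = 0 ⇒ exp(τ) = 2/5
  r2: exp(ν) + (-1/5)·1 = 0 ⇒ exp(ν) = 1/5
Π_2 = m^(-2/5) · τ^(2/5) · ν^(1/5) · t

["-2/5", "2/5", "1/5", "0", "1"]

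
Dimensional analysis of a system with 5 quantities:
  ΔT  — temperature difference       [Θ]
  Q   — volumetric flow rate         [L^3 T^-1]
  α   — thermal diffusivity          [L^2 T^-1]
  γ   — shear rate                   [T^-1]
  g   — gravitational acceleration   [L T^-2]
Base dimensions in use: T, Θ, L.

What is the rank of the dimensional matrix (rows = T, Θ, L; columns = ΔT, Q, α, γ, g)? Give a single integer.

3

Write exponents as rows T,Θ,L / cols ΔT,Q,α,γ,g:
  T: [ 0 -1 -1 -1 -2]
  Θ: [ 1  0  0  0  0]
  L: [ 0  3  2  0  1]
Row reduction gives pivot columns ΔT,Q,α; rank = 3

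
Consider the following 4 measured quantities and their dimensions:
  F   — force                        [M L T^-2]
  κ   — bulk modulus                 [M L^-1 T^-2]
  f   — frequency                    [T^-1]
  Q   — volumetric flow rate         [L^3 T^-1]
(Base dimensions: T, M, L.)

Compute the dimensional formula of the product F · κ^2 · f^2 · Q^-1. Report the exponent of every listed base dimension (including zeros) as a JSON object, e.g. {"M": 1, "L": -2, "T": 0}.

Exponent matrix [T,M,L] × [F,κ,f,Q]:
  T: [-2 -2 -1 -1]
  M: [ 1  1  0  0]
  L: [ 1 -1  0  3]
  [T]: (1)·-2+(2)·-2+(2)·-1+(-1)·-1 = -7
  [M]: (1)·1+(2)·1+(2)·0+(-1)·0 = 3
  [L]: (1)·1+(2)·-1+(2)·0+(-1)·3 = -4
⇒ T^-7 M^3 L^-4

{"T": -7, "M": 3, "L": -4}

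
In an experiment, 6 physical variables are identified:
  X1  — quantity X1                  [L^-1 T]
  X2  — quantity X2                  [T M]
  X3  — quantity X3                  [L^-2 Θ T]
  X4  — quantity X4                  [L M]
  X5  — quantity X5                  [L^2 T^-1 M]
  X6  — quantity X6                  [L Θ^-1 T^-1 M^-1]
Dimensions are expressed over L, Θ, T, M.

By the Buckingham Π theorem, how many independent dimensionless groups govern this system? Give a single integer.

Exponent matrix [L,Θ,T,M] × [X1,X2,X3,X4,X5,X6]:
  L: [-1  0 -2  1  2  1]
  Θ: [ 0  0  1  0  0 -1]
  T: [ 1  1  1  0 -1 -1]
  M: [ 0  1  0  1  1 -1]
Row reduction gives pivot columns X1,X2,X3; rank = 3
n=6, r=3 ⇒ 3 dimensionless groups

3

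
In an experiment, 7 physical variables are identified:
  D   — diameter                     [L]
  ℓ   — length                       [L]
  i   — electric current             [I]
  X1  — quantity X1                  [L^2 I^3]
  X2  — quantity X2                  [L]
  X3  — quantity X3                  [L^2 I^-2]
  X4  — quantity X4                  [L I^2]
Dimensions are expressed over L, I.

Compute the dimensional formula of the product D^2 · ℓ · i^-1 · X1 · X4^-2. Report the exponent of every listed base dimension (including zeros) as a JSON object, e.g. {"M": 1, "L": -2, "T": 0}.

Exponent matrix [L,I] × [D,ℓ,i,X1,X2,X3,X4]:
  L: [ 1  1  0  2  1  2  1]
  I: [ 0  0  1  3  0 -2  2]
  [L]: (2)·1+(1)·1+(-1)·0+(1)·2+(-2)·1 = 3
  [I]: (2)·0+(1)·0+(-1)·1+(1)·3+(-2)·2 = -2
⇒ L^3 I^-2

{"L": 3, "I": -2}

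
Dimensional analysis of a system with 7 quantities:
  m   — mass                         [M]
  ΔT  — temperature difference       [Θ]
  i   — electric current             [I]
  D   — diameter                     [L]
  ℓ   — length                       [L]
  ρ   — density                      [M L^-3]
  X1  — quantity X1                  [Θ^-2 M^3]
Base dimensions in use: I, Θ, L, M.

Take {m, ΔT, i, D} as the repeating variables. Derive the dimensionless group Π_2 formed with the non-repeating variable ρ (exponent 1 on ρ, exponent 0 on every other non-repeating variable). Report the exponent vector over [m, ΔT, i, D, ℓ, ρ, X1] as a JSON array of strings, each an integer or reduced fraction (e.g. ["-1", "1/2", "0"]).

Write exponents as rows I,Θ,L,M / cols m,ΔT,i,D,ℓ,ρ,X1:
  I: [ 0  0  1  0  0  0  0]
  Θ: [ 0  1  0  0  0  0 -2]
  L: [ 0  0  0  1  1 -3  0]
  M: [ 1  0  0  0  0  1  3]
RREF → pivots at {m,ΔT,i,D} ⇒ r = 4
Repeat: m,ΔT,i,D; free: ℓ,ρ,X1
RREF:
  r0: [   1    0    0    0    0    1    3]
  r1: [   0    1    0    0    0    0   -2]
  r2: [   0    0    1    0    0    0    0]
  r3: [   0    0    0    1    1   -3    0]
Fix exponent of ρ at 1, ℓ at 0, X1 at 0; solve each RREF row for its pivot's exponent:
  r0: exp(m) + (1)·1 = 0 ⇒ exp(m) = -1
  r1: exp(ΔT) + (0)·1 = 0 ⇒ exp(ΔT) = 0
  r2: exp(i) + (0)·1 = 0 ⇒ exp(i) = 0
  r3: exp(D) + (-3)·1 = 0 ⇒ exp(D) = 3
Π_2 = m^-1 · D^3 · ρ

["-1", "0", "0", "3", "0", "1", "0"]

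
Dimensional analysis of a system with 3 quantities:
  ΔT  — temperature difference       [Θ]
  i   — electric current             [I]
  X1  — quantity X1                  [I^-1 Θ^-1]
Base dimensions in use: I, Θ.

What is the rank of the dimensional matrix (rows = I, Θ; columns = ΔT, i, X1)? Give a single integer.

2

Write exponents as rows I,Θ / cols ΔT,i,X1:
  I: [ 0  1 -1]
  Θ: [ 1  0 -1]
RREF → pivots at {ΔT,i} ⇒ r = 2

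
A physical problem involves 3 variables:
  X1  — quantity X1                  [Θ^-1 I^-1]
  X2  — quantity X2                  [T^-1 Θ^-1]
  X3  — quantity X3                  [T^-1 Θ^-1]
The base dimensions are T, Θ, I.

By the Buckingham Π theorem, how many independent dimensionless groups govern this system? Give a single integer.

Dimensional matrix (T×Θ×I by X1×X2×X3):
  T: [ 0 -1 -1]
  Θ: [-1 -1 -1]
  I: [-1  0  0]
Echelon form has 2 nonzero rows (pivots: X1,X2)
n=3, r=2 ⇒ 1 dimensionless group

1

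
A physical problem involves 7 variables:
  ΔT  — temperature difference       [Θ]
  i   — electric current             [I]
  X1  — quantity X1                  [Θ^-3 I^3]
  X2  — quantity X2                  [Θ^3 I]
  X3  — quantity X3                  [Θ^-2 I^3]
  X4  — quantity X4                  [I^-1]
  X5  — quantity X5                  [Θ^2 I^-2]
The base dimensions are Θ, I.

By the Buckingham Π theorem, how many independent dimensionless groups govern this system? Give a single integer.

Dimensional matrix (Θ×I by ΔT×i×X1×X2×X3×X4×X5):
  Θ: [ 1  0 -3  3 -2  0  2]
  I: [ 0  1  3  1  3 -1 -2]
RREF → pivots at {ΔT,i} ⇒ r = 2
7 vars − rank 2 = 5 Π groups

5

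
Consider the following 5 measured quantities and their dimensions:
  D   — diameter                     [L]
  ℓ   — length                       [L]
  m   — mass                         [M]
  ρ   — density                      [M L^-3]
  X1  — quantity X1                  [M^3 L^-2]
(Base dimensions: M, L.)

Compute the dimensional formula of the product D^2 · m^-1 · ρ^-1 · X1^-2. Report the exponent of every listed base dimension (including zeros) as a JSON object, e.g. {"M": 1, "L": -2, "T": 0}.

{"M": -8, "L": 9}

Write exponents as rows M,L / cols D,ℓ,m,ρ,X1:
  M: [ 0  0  1  1  3]
  L: [ 1  1  0 -3 -2]
  [M]: (2)·0+(-1)·1+(-1)·1+(-2)·3 = -8
  [L]: (2)·1+(-1)·0+(-1)·-3+(-2)·-2 = 9
⇒ M^-8 L^9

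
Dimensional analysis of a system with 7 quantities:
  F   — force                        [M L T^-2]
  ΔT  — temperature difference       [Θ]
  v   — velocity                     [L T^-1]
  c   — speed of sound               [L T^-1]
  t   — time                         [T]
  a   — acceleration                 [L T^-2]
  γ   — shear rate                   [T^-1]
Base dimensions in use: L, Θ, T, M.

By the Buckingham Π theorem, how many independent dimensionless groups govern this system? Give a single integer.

3

Write exponents as rows L,Θ,T,M / cols F,ΔT,v,c,t,a,γ:
  L: [ 1  0  1  1  0  1  0]
  Θ: [ 0  1  0  0  0  0  0]
  T: [-2  0 -1 -1  1 -2 -1]
  M: [ 1  0  0  0  0  0  0]
Row reduction gives pivot columns F,ΔT,v,t; rank = 4
n=7, r=4 ⇒ 3 dimensionless groups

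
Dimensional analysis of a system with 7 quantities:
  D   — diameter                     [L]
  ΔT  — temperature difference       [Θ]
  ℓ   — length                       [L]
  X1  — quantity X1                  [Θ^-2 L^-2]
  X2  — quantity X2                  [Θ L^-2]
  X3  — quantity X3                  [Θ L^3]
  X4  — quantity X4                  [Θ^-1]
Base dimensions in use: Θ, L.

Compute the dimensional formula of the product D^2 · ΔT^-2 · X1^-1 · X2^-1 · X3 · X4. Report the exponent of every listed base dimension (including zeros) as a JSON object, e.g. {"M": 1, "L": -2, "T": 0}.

Write exponents as rows Θ,L / cols D,ΔT,ℓ,X1,X2,X3,X4:
  Θ: [ 0  1  0 -2  1  1 -1]
  L: [ 1  0  1 -2 -2  3  0]
  [Θ]: (2)·0+(-2)·1+(-1)·-2+(-1)·1+(1)·1+(1)·-1 = -1
  [L]: (2)·1+(-2)·0+(-1)·-2+(-1)·-2+(1)·3+(1)·0 = 9
⇒ Θ^-1 L^9

{"Θ": -1, "L": 9}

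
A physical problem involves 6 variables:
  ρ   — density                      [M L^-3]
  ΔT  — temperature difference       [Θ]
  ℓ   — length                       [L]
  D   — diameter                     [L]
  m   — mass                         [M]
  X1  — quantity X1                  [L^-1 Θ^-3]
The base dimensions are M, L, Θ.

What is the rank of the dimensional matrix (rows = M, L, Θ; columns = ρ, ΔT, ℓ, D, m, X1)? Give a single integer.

Dimensional matrix (M×L×Θ by ρ×ΔT×ℓ×D×m×X1):
  M: [ 1  0  0  0  1  0]
  L: [-3  0  1  1  0 -1]
  Θ: [ 0  1  0  0  0 -3]
RREF → pivots at {ρ,ΔT,ℓ} ⇒ r = 3

3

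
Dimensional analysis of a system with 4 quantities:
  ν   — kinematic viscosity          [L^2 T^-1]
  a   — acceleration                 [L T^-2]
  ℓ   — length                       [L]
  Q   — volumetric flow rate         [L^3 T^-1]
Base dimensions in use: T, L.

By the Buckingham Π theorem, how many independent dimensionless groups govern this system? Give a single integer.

2

Dimensional matrix (T×L by ν×a×ℓ×Q):
  T: [-1 -2  0 -1]
  L: [ 2  1  1  3]
Row reduction gives pivot columns ν,a; rank = 2
Π count = n − r = 4 − 2 = 2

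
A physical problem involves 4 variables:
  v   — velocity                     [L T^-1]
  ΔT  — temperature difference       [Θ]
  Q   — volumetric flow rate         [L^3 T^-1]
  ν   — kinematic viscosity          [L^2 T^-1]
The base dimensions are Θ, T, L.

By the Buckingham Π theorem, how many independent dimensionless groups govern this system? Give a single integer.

Write exponents as rows Θ,T,L / cols v,ΔT,Q,ν:
  Θ: [ 0  1  0  0]
  T: [-1  0 -1 -1]
  L: [ 1  0  3  2]
Row reduction gives pivot columns v,ΔT,Q; rank = 3
n=4, r=3 ⇒ 1 dimensionless group

1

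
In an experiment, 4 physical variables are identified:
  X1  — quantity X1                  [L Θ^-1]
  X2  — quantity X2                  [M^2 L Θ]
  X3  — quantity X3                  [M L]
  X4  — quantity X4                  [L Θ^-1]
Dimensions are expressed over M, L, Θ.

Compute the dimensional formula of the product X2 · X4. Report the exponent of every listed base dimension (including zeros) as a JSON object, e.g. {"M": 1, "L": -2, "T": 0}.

{"M": 2, "L": 2, "Θ": 0}

Dimensional matrix (M×L×Θ by X1×X2×X3×X4):
  M: [ 0  2  1  0]
  L: [ 1  1  1  1]
  Θ: [-1  1  0 -1]
  [M]: (1)·2+(1)·0 = 2
  [L]: (1)·1+(1)·1 = 2
  [Θ]: (1)·1+(1)·-1 = 0
⇒ M^2 L^2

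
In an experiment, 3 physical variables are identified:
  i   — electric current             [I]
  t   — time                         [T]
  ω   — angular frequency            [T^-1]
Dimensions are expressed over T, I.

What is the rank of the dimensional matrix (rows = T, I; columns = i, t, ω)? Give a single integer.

Write exponents as rows T,I / cols i,t,ω:
  T: [ 0  1 -1]
  I: [ 1  0  0]
RREF → pivots at {i,t} ⇒ r = 2

2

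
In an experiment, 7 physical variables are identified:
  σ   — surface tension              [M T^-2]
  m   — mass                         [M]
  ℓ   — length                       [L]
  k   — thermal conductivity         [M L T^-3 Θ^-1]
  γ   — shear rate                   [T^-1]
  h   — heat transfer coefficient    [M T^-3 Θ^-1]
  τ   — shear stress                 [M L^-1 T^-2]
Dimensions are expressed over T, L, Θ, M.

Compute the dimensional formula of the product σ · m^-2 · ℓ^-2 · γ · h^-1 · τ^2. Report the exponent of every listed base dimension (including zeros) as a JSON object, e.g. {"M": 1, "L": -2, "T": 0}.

Dimensional matrix (T×L×Θ×M by σ×m×ℓ×k×γ×h×τ):
  T: [-2  0  0 -3 -1 -3 -2]
  L: [ 0  0  1  1  0  0 -1]
  Θ: [ 0  0  0 -1  0 -1  0]
  M: [ 1  1  0  1  0  1  1]
  [T]: (1)·-2+(-2)·0+(-2)·0+(1)·-1+(-1)·-3+(2)·-2 = -4
  [L]: (1)·0+(-2)·0+(-2)·1+(1)·0+(-1)·0+(2)·-1 = -4
  [Θ]: (1)·0+(-2)·0+(-2)·0+(1)·0+(-1)·-1+(2)·0 = 1
  [M]: (1)·1+(-2)·1+(-2)·0+(1)·0+(-1)·1+(2)·1 = 0
⇒ T^-4 L^-4 Θ

{"T": -4, "L": -4, "Θ": 1, "M": 0}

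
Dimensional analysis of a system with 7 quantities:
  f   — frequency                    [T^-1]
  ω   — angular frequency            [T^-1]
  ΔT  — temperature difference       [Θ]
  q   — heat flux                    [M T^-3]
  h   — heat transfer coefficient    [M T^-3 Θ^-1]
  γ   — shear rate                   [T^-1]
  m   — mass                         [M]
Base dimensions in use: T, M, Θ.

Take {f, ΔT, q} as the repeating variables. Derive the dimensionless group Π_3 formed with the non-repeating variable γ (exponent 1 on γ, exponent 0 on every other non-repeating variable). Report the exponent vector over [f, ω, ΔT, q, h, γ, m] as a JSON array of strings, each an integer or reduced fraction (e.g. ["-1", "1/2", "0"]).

["-1", "0", "0", "0", "0", "1", "0"]

Exponent matrix [T,M,Θ] × [f,ω,ΔT,q,h,γ,m]:
  T: [-1 -1  0 -3 -3 -1  0]
  M: [ 0  0  0  1  1  0  1]
  Θ: [ 0  0  1  0 -1  0  0]
Row reduction gives pivot columns f,ΔT,q; rank = 3
Pivot set = {f,ΔT,q}, free = {ω,h,γ,m}
RREF:
  r0: [   1    1    0    0    0    1   -3]
  r1: [   0    0    1    0   -1    0    0]
  r2: [   0    0    0    1    1    0    1]
Fix exponent of γ at 1, ω at 0, h at 0, m at 0; solve each RREF row for its pivot's exponent:
  r0: exp(f) + (1)·1 = 0 ⇒ exp(f) = -1
  r1: exp(ΔT) + (0)·1 = 0 ⇒ exp(ΔT) = 0
  r2: exp(q) + (0)·1 = 0 ⇒ exp(q) = 0
Π_3 = f^-1 · γ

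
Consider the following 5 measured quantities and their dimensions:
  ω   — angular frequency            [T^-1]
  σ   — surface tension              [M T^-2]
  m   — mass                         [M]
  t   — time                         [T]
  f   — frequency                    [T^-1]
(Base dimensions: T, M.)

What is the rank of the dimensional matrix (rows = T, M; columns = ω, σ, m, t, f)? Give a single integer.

Dimensional matrix (T×M by ω×σ×m×t×f):
  T: [-1 -2  0  1 -1]
  M: [ 0  1  1  0  0]
RREF → pivots at {ω,σ} ⇒ r = 2

2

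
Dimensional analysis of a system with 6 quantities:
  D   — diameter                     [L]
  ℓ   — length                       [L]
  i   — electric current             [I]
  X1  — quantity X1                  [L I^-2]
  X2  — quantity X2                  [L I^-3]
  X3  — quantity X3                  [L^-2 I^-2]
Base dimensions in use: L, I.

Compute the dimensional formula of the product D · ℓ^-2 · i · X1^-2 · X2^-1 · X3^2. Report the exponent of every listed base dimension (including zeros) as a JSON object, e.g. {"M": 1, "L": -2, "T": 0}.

Exponent matrix [L,I] × [D,ℓ,i,X1,X2,X3]:
  L: [ 1  1  0  1  1 -2]
  I: [ 0  0  1 -2 -3 -2]
  [L]: (1)·1+(-2)·1+(1)·0+(-2)·1+(-1)·1+(2)·-2 = -8
  [I]: (1)·0+(-2)·0+(1)·1+(-2)·-2+(-1)·-3+(2)·-2 = 4
⇒ L^-8 I^4

{"L": -8, "I": 4}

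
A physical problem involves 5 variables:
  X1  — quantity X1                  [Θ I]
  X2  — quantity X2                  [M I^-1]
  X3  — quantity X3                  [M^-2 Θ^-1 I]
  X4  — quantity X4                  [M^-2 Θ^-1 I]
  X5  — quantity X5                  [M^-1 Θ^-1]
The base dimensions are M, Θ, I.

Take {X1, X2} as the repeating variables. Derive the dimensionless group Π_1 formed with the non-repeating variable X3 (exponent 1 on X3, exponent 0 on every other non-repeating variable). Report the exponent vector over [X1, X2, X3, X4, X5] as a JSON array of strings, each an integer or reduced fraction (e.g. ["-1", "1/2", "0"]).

Exponent matrix [M,Θ,I] × [X1,X2,X3,X4,X5]:
  M: [ 0  1 -2 -2 -1]
  Θ: [ 1  0 -1 -1 -1]
  I: [ 1 -1  1  1  0]
RREF → pivots at {X1,X2} ⇒ r = 2
Pivot set = {X1,X2}, free = {X3,X4,X5}
RREF:
  r0: [   1    0   -1   -1   -1]
  r1: [   0    1   -2   -2   -1]
  r2: [   0    0    0    0    0]
Fix exponent of X3 at 1, X4 at 0, X5 at 0; solve each RREF row for its pivot's exponent:
  r0: exp(X1) + (-1)·1 = 0 ⇒ exp(X1) = 1
  r1: exp(X2) + (-2)·1 = 0 ⇒ exp(X2) = 2
Π_1 = X1 · X2^2 · X3

["1", "2", "1", "0", "0"]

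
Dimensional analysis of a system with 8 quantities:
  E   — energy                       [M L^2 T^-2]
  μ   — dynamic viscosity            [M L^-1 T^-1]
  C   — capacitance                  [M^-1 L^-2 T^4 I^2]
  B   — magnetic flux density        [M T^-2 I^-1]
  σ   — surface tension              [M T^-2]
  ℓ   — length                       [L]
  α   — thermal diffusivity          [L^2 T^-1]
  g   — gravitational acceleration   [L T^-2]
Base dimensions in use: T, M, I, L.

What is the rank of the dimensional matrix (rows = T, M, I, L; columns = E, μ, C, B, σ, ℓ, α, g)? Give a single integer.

Exponent matrix [T,M,I,L] × [E,μ,C,B,σ,ℓ,α,g]:
  T: [-2 -1  4 -2 -2  0 -1 -2]
  M: [ 1  1 -1  1  1  0  0  0]
  I: [ 0  0  2 -1  0  0  0  0]
  L: [ 2 -1 -2  0  0  1  2  1]
Row reduction gives pivot columns E,μ,C,B; rank = 4

4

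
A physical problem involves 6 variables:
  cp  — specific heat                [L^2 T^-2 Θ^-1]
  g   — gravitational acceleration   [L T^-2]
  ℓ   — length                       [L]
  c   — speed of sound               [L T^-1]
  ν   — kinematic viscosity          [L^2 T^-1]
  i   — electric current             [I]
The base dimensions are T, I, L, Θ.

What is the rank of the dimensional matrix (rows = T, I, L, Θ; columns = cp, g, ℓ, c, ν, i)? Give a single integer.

4

Write exponents as rows T,I,L,Θ / cols cp,g,ℓ,c,ν,i:
  T: [-2 -2  0 -1 -1  0]
  I: [ 0  0  0  0  0  1]
  L: [ 2  1  1  1  2  0]
  Θ: [-1  0  0  0  0  0]
Row reduction gives pivot columns cp,g,ℓ,i; rank = 4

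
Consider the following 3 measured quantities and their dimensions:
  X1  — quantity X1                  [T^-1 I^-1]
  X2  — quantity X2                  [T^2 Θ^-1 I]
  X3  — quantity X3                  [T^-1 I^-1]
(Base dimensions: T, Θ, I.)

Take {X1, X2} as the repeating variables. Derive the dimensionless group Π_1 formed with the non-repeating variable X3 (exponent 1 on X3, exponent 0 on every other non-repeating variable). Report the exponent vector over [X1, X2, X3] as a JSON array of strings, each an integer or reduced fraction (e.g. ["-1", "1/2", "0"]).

Exponent matrix [T,Θ,I] × [X1,X2,X3]:
  T: [-1  2 -1]
  Θ: [ 0 -1  0]
  I: [-1  1 -1]
Row reduction gives pivot columns X1,X2; rank = 2
Pivot set = {X1,X2}, free = {X3}
RREF:
  r0: [   1    0    1]
  r1: [   0    1    0]
  r2: [   0    0    0]
Fix exponent of X3 at 1; solve each RREF row for its pivot's exponent:
  r0: exp(X1) + (1)·1 = 0 ⇒ exp(X1) = -1
  r1: exp(X2) + (0)·1 = 0 ⇒ exp(X2) = 0
Π_1 = X1^-1 · X3

["-1", "0", "1"]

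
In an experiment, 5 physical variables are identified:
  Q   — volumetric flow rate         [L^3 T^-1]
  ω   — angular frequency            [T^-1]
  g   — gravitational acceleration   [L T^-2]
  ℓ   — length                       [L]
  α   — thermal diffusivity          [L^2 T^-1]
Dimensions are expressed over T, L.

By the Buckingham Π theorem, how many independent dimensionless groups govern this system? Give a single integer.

3

Exponent matrix [T,L] × [Q,ω,g,ℓ,α]:
  T: [-1 -1 -2  0 -1]
  L: [ 3  0  1  1  2]
RREF → pivots at {Q,ω} ⇒ r = 2
n=5, r=2 ⇒ 3 dimensionless groups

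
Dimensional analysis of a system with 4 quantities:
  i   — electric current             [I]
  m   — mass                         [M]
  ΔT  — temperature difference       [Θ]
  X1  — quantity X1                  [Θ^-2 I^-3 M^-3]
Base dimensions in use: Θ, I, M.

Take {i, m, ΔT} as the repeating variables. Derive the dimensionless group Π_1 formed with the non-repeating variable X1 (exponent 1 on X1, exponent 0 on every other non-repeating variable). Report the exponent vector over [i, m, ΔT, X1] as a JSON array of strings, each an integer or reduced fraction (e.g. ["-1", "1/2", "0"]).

Write exponents as rows Θ,I,M / cols i,m,ΔT,X1:
  Θ: [ 0  0  1 -2]
  I: [ 1  0  0 -3]
  M: [ 0  1  0 -3]
Echelon form has 3 nonzero rows (pivots: i,m,ΔT)
Pivot set = {i,m,ΔT}, free = {X1}
RREF:
  r0: [   1    0    0   -3]
  r1: [   0    1    0   -3]
  r2: [   0    0    1   -2]
Fix exponent of X1 at 1; solve each RREF row for its pivot's exponent:
  r0: exp(i) + (-3)·1 = 0 ⇒ exp(i) = 3
  r1: exp(m) + (-3)·1 = 0 ⇒ exp(m) = 3
  r2: exp(ΔT) + (-2)·1 = 0 ⇒ exp(ΔT) = 2
Π_1 = i^3 · m^3 · ΔT^2 · X1

["3", "3", "2", "1"]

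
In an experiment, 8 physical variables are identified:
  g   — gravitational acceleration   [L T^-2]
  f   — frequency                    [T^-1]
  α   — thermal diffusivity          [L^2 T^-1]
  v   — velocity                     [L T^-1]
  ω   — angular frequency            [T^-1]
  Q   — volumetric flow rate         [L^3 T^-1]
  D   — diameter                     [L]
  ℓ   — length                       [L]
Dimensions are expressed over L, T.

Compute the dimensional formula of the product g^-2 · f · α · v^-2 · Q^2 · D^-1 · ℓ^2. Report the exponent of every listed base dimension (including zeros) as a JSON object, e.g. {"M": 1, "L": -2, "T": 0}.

{"L": 5, "T": 2}

Exponent matrix [L,T] × [g,f,α,v,ω,Q,D,ℓ]:
  L: [ 1  0  2  1  0  3  1  1]
  T: [-2 -1 -1 -1 -1 -1  0  0]
  [L]: (-2)·1+(1)·0+(1)·2+(-2)·1+(2)·3+(-1)·1+(2)·1 = 5
  [T]: (-2)·-2+(1)·-1+(1)·-1+(-2)·-1+(2)·-1+(-1)·0+(2)·0 = 2
⇒ L^5 T^2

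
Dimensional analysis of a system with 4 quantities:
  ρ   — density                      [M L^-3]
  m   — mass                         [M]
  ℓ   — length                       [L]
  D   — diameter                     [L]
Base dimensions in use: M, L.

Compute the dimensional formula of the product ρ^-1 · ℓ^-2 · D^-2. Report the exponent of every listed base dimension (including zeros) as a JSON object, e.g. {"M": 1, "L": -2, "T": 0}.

{"M": -1, "L": -1}

Write exponents as rows M,L / cols ρ,m,ℓ,D:
  M: [ 1  1  0  0]
  L: [-3  0  1  1]
  [M]: (-1)·1+(-2)·0+(-2)·0 = -1
  [L]: (-1)·-3+(-2)·1+(-2)·1 = -1
⇒ M^-1 L^-1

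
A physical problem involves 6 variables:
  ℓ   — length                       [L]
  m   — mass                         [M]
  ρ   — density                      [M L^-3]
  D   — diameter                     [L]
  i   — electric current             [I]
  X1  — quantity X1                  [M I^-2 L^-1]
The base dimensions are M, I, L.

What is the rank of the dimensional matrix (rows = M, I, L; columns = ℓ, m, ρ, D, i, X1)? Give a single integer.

3

Exponent matrix [M,I,L] × [ℓ,m,ρ,D,i,X1]:
  M: [ 0  1  1  0  0  1]
  I: [ 0  0  0  0  1 -2]
  L: [ 1  0 -3  1  0 -1]
Row reduction gives pivot columns ℓ,m,i; rank = 3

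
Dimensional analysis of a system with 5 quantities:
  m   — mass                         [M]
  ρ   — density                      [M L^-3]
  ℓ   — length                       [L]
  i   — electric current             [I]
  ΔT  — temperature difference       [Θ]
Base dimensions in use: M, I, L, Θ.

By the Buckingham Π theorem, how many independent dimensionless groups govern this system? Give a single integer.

1

Dimensional matrix (M×I×L×Θ by m×ρ×ℓ×i×ΔT):
  M: [ 1  1  0  0  0]
  I: [ 0  0  0  1  0]
  L: [ 0 -3  1  0  0]
  Θ: [ 0  0  0  0  1]
Row reduction gives pivot columns m,ρ,i,ΔT; rank = 4
n=5, r=4 ⇒ 1 dimensionless group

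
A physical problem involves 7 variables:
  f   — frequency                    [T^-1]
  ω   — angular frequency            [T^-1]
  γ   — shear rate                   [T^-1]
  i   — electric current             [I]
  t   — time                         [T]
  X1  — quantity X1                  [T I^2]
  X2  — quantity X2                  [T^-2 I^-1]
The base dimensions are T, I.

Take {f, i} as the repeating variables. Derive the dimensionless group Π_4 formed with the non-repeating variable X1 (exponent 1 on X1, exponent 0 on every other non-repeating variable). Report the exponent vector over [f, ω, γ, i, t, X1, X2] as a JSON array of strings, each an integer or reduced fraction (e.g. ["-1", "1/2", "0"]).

["1", "0", "0", "-2", "0", "1", "0"]

Write exponents as rows T,I / cols f,ω,γ,i,t,X1,X2:
  T: [-1 -1 -1  0  1  1 -2]
  I: [ 0  0  0  1  0  2 -1]
RREF → pivots at {f,i} ⇒ r = 2
Pivot set = {f,i}, free = {ω,γ,t,X1,X2}
RREF:
  r0: [   1    1    1    0   -1   -1    2]
  r1: [   0    0    0    1    0    2   -1]
Fix exponent of X1 at 1, ω at 0, γ at 0, t at 0, X2 at 0; solve each RREF row for its pivot's exponent:
  r0: exp(f) + (-1)·1 = 0 ⇒ exp(f) = 1
  r1: exp(i) + (2)·1 = 0 ⇒ exp(i) = -2
Π_4 = f · i^-2 · X1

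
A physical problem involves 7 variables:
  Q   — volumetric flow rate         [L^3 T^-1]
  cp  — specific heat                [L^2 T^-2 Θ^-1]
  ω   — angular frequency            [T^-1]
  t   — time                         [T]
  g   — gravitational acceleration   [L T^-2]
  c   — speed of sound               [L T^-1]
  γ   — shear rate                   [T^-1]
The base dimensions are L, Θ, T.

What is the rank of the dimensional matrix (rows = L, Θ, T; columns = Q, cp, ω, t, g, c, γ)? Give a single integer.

3

Exponent matrix [L,Θ,T] × [Q,cp,ω,t,g,c,γ]:
  L: [ 3  2  0  0  1  1  0]
  Θ: [ 0 -1  0  0  0  0  0]
  T: [-1 -2 -1  1 -2 -1 -1]
Echelon form has 3 nonzero rows (pivots: Q,cp,ω)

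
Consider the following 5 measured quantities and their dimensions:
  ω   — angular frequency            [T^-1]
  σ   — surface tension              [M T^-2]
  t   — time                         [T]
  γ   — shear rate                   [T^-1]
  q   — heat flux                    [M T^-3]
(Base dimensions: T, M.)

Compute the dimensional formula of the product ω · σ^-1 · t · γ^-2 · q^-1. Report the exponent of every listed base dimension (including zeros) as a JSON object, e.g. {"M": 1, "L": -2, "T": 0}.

{"T": 7, "M": -2}

Write exponents as rows T,M / cols ω,σ,t,γ,q:
  T: [-1 -2  1 -1 -3]
  M: [ 0  1  0  0  1]
  [T]: (1)·-1+(-1)·-2+(1)·1+(-2)·-1+(-1)·-3 = 7
  [M]: (1)·0+(-1)·1+(1)·0+(-2)·0+(-1)·1 = -2
⇒ T^7 M^-2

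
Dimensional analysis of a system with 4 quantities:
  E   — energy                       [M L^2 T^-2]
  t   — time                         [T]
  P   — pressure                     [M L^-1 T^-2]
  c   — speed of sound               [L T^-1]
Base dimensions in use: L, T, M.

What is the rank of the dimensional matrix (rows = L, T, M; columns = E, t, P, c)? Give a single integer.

Write exponents as rows L,T,M / cols E,t,P,c:
  L: [ 2  0 -1  1]
  T: [-2  1 -2 -1]
  M: [ 1  0  1  0]
Row reduction gives pivot columns E,t,P; rank = 3

3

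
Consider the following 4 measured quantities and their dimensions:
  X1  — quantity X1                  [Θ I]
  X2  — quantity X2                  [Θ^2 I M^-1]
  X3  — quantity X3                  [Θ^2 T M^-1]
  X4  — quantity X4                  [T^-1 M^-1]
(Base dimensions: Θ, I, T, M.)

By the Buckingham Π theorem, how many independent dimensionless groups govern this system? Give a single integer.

Dimensional matrix (Θ×I×T×M by X1×X2×X3×X4):
  Θ: [ 1  2  2  0]
  I: [ 1  1  0  0]
  T: [ 0  0  1 -1]
  M: [ 0 -1 -1 -1]
Row reduction gives pivot columns X1,X2,X3; rank = 3
n=4, r=3 ⇒ 1 dimensionless group

1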